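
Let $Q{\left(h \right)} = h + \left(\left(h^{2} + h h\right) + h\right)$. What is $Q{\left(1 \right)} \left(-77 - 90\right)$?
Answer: $-668$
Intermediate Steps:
$Q{\left(h \right)} = 2 h + 2 h^{2}$ ($Q{\left(h \right)} = h + \left(\left(h^{2} + h^{2}\right) + h\right) = h + \left(2 h^{2} + h\right) = h + \left(h + 2 h^{2}\right) = 2 h + 2 h^{2}$)
$Q{\left(1 \right)} \left(-77 - 90\right) = 2 \cdot 1 \left(1 + 1\right) \left(-77 - 90\right) = 2 \cdot 1 \cdot 2 \left(-167\right) = 4 \left(-167\right) = -668$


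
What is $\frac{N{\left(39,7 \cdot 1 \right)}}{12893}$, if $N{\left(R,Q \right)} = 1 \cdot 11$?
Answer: $\frac{11}{12893} \approx 0.00085318$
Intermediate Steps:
$N{\left(R,Q \right)} = 11$
$\frac{N{\left(39,7 \cdot 1 \right)}}{12893} = \frac{11}{12893}$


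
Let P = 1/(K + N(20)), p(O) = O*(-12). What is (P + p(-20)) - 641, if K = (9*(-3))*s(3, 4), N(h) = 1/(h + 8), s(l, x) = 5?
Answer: -1515407/3779 ≈ -401.01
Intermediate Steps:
N(h) = 1/(8 + h)
K = -135 (K = (9*(-3))*5 = -27*5 = -135)
p(O) = -12*O
P = -28/3779 (P = 1/(-135 + 1/(8 + 20)) = 1/(-135 + 1/28) = 1/(-3779/28) = -28/3779 ≈ -0.0074094)
(P + p(-20)) - 641 = (-28/3779 - 12*(-20)) - 641 = (-28/3779 + 240) - 641 = 906932/3779 - 641 = -1515407/3779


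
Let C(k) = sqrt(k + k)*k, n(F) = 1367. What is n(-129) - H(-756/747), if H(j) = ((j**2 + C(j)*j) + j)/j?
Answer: 113462/83 + 168*I*sqrt(3486)/6889 ≈ 1367.0 + 1.4398*I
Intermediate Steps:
C(k) = sqrt(2)*k**(3/2) (C(k) = sqrt(2*k)*k = (sqrt(2)*sqrt(k))*k = sqrt(2)*k**(3/2))
H(j) = (j + j**2 + sqrt(2)*j**(5/2))/j (H(j) = ((j**2 + (sqrt(2)*j**(3/2))*j) + j)/j = ((j**2 + sqrt(2)*j**(5/2)) + j)/j = (j + j**2 + sqrt(2)*j**(5/2))/j)
n(-129) - H(-756/747) = 1367 - (1 - 756/747 + sqrt(2)*(-756/747)**(3/2)) = 1367 - (1 - 756*1/747 + sqrt(2)*(-756*1/747)**(3/2)) = 1367 - (1 - 84/83 + sqrt(2)*(-84/83)**(3/2)) = 1367 - (1 - 84/83 + sqrt(2)*(-168*I*sqrt(1743)/6889)) = 1367 - (1 - 84/83 - 168*I*sqrt(3486)/6889) = 1367 - (-1/83 - 168*I*sqrt(3486)/6889) = 1367 + (1/83 + 168*I*sqrt(3486)/6889) = 113462/83 + 168*I*sqrt(3486)/6889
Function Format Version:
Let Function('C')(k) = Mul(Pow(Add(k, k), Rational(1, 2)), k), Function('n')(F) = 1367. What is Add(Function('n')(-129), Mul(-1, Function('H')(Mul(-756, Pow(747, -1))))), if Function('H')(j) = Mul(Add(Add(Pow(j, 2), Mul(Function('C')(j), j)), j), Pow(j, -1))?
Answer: Add(Rational(113462, 83), Mul(Rational(168, 6889), I, Pow(3486, Rational(1, 2)))) ≈ Add(1367.0, Mul(1.4398, I))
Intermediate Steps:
Function('C')(k) = Mul(Pow(2, Rational(1, 2)), Pow(k, Rational(3, 2))) (Function('C')(k) = Mul(Pow(Mul(2, k), Rational(1, 2)), k) = Mul(Mul(Pow(2, Rational(1, 2)), Pow(k, Rational(1, 2))), k) = Mul(Pow(2, Rational(1, 2)), Pow(k, Rational(3, 2))))
Function('H')(j) = Mul(Pow(j, -1), Add(j, Pow(j, 2), Mul(Pow(2, Rational(1, 2)), Pow(j, Rational(5, 2))))) (Function('H')(j) = Mul(Add(Add(Pow(j, 2), Mul(Mul(Pow(2, Rational(1, 2)), Pow(j, Rational(3, 2))), j)), j), Pow(j, -1)) = Mul(Add(Add(Pow(j, 2), Mul(Pow(2, Rational(1, 2)), Pow(j, Rational(5, 2)))), j), Pow(j, -1)) = Mul(Add(j, Pow(j, 2), Mul(Pow(2, Rational(1, 2)), Pow(j, Rational(5, 2)))), Pow(j, -1)) = Mul(Pow(j, -1), Add(j, Pow(j, 2), Mul(Pow(2, Rational(1, 2)), Pow(j, Rational(5, 2))))))
Add(Function('n')(-129), Mul(-1, Function('H')(Mul(-756, Pow(747, -1))))) = Add(1367, Mul(-1, Add(1, Mul(-756, Pow(747, -1)), Mul(Pow(2, Rational(1, 2)), Pow(Mul(-756, Pow(747, -1)), Rational(3, 2)))))) = Add(1367, Mul(-1, Add(1, Mul(-756, Rational(1, 747)), Mul(Pow(2, Rational(1, 2)), Pow(Mul(-756, Rational(1, 747)), Rational(3, 2)))))) = Add(1367, Mul(-1, Add(1, Rational(-84, 83), Mul(Pow(2, Rational(1, 2)), Pow(Rational(-84, 83), Rational(3, 2)))))) = Add(1367, Mul(-1, Add(1, Rational(-84, 83), Mul(Pow(2, Rational(1, 2)), Mul(Rational(-168, 6889), I, Pow(1743, Rational(1, 2))))))) = Add(1367, Mul(-1, Add(1, Rational(-84, 83), Mul(Rational(-168, 6889), I, Pow(3486, Rational(1, 2)))))) = Add(1367, Mul(-1, Add(Rational(-1, 83), Mul(Rational(-168, 6889), I, Pow(3486, Rational(1, 2)))))) = Add(1367, Add(Rational(1, 83), Mul(Rational(168, 6889), I, Pow(3486, Rational(1, 2))))) = Add(Rational(113462, 83), Mul(Rational(168, 6889), I, Pow(3486, Rational(1, 2))))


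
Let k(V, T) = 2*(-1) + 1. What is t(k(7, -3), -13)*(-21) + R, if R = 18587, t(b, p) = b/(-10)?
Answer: 185849/10 ≈ 18585.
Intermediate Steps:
k(V, T) = -1 (k(V, T) = -2 + 1 = -1)
t(b, p) = -b/10 (t(b, p) = b*(-1/10) = -b/10)
t(k(7, -3), -13)*(-21) + R = -1/10*(-1)*(-21) + 18587 = (1/10)*(-21) + 18587 = -21/10 + 18587 = 185849/10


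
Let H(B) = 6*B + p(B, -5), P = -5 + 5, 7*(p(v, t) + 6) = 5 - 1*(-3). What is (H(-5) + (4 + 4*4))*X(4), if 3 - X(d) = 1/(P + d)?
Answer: -286/7 ≈ -40.857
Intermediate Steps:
p(v, t) = -34/7 (p(v, t) = -6 + (5 - 1*(-3))/7 = -6 + (5 + 3)/7 = -6 + (1/7)*8 = -6 + 8/7 = -34/7)
P = 0
H(B) = -34/7 + 6*B (H(B) = 6*B - 34/7 = -34/7 + 6*B)
X(d) = 3 - 1/d (X(d) = 3 - 1/(0 + d) = 3 - 1/d)
(H(-5) + (4 + 4*4))*X(4) = ((-34/7 + 6*(-5)) + (4 + 4*4))*(3 - 1/4) = ((-34/7 - 30) + (4 + 16))*(3 - 1*1/4) = (-244/7 + 20)*(3 - 1/4) = -104/7*11/4 = -286/7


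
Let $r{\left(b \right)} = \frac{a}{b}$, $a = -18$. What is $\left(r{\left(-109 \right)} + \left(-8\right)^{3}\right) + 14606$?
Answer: $\frac{1536264}{109} \approx 14094.0$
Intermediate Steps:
$r{\left(b \right)} = - \frac{18}{b}$
$\left(r{\left(-109 \right)} + \left(-8\right)^{3}\right) + 14606 = \left(- \frac{18}{-109} + \left(-8\right)^{3}\right) + 14606 = \left(\left(-18\right) \left(- \frac{1}{109}\right) - 512\right) + 14606 = \left(\frac{18}{109} - 512\right) + 14606 = - \frac{55790}{109} + 14606 = \frac{1536264}{109}$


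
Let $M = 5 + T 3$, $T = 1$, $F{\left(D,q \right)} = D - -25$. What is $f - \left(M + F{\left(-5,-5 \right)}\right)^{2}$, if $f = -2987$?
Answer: $-3771$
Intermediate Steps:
$F{\left(D,q \right)} = 25 + D$ ($F{\left(D,q \right)} = D + 25 = 25 + D$)
$M = 8$ ($M = 5 + 1 \cdot 3 = 5 + 3 = 8$)
$f - \left(M + F{\left(-5,-5 \right)}\right)^{2} = -2987 - \left(8 + \left(25 - 5\right)\right)^{2} = -2987 - \left(8 + 20\right)^{2} = -2987 - 28^{2} = -2987 - 784 = -3771$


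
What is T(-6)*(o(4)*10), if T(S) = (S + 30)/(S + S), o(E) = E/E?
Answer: -20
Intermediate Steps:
o(E) = 1
T(S) = (30 + S)/(2*S) (T(S) = (30 + S)/((2*S)) = (30 + S)*(1/(2*S)) = (30 + S)/(2*S))
T(-6)*(o(4)*10) = ((½)*(30 - 6)/(-6))*(1*10) = ((½)*(-⅙)*24)*10 = -2*10 = -20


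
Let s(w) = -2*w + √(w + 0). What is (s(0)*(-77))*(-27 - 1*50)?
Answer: 0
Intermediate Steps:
s(w) = √w - 2*w (s(w) = -2*w + √w = √w - 2*w)
(s(0)*(-77))*(-27 - 1*50) = ((√0 - 2*0)*(-77))*(-27 - 1*50) = ((0 + 0)*(-77))*(-27 - 50) = (0*(-77))*(-77) = 0*(-77) = 0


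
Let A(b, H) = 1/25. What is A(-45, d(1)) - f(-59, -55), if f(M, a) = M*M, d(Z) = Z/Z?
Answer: -87024/25 ≈ -3481.0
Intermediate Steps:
d(Z) = 1
f(M, a) = M**2
A(b, H) = 1/25
A(-45, d(1)) - f(-59, -55) = 1/25 - 1*(-59)**2 = 1/25 - 1*3481 = 1/25 - 3481 = -87024/25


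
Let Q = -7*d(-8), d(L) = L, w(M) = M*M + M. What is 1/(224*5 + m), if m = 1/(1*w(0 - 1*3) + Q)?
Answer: 62/69441 ≈ 0.00089284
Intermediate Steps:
w(M) = M + M² (w(M) = M² + M = M + M²)
Q = 56 (Q = -7*(-8) = 56)
m = 1/62 (m = 1/(1*((0 - 1*3)*(1 + (0 - 1*3))) + 56) = 1/(1*((0 - 3)*(1 + (0 - 3))) + 56) = 1/(1*(-3*(1 - 3)) + 56) = 1/(1*(-3*(-2)) + 56) = 1/(1*6 + 56) = 1/(6 + 56) = 1/62 ≈ 0.016129)
1/(224*5 + m) = 1/(224*5 + 1/62) = 1/(1120 + 1/62) = 1/(69441/62) = 62/69441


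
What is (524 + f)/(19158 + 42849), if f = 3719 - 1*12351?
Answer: -8108/62007 ≈ -0.13076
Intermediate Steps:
f = -8632 (f = 3719 - 12351 = -8632)
(524 + f)/(19158 + 42849) = (524 - 8632)/(19158 + 42849) = -8108/62007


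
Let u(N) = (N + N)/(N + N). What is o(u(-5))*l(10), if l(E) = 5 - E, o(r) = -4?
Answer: 20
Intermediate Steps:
u(N) = 1 (u(N) = (2*N)/((2*N)) = (2*N)*(1/(2*N)) = 1)
o(u(-5))*l(10) = -4*(5 - 1*10) = -4*(5 - 10) = -4*(-5) = 20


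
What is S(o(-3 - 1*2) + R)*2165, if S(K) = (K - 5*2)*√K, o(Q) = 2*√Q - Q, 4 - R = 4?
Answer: √(5 + 2*I*√5)*(-10825 + 4330*I*√5) ≈ -35139.0 + 13422.0*I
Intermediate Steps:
R = 0 (R = 4 - 1*4 = 4 - 4 = 0)
o(Q) = -Q + 2*√Q
S(K) = √K*(-10 + K) (S(K) = (K - 10)*√K = (-10 + K)*√K = √K*(-10 + K))
S(o(-3 - 1*2) + R)*2165 = (√((-(-3 - 1*2) + 2*√(-3 - 1*2)) + 0)*(-10 + ((-(-3 - 1*2) + 2*√(-3 - 1*2)) + 0)))*2165 = (√((-(-3 - 2) + 2*√(-3 - 2)) + 0)*(-10 + ((-(-3 - 2) + 2*√(-3 - 2)) + 0)))*2165 = (√((-1*(-5) + 2*√(-5)) + 0)*(-10 + ((-1*(-5) + 2*√(-5)) + 0)))*2165 = (√((5 + 2*(I*√5)) + 0)*(-10 + ((5 + 2*(I*√5)) + 0)))*2165 = (√((5 + 2*I*√5) + 0)*(-10 + ((5 + 2*I*√5) + 0)))*2165 = (√(5 + 2*I*√5)*(-10 + (5 + 2*I*√5)))*2165 = (√(5 + 2*I*√5)*(-5 + 2*I*√5))*2165 = 2165*√(5 + 2*I*√5)*(-5 + 2*I*√5)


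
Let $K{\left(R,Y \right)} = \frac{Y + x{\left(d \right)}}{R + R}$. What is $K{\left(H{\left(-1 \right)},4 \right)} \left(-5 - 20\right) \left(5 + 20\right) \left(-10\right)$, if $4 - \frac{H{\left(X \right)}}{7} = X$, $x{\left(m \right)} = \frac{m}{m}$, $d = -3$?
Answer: $\frac{3125}{7} \approx 446.43$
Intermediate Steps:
$x{\left(m \right)} = 1$
$H{\left(X \right)} = 28 - 7 X$
$K{\left(R,Y \right)} = \frac{1 + Y}{2 R}$ ($K{\left(R,Y \right)} = \frac{Y + 1}{R + R} = \frac{1 + Y}{2 R}$)
$K{\left(H{\left(-1 \right)},4 \right)} \left(-5 - 20\right) \left(5 + 20\right) \left(-10\right) = \frac{1 + 4}{2 \left(28 - -7\right)} \left(-5 - 20\right) \left(5 + 20\right) \left(-10\right) = \frac{1}{2} \frac{1}{28 + 7} \cdot 5 \left(\left(-25\right) 25\right) \left(-10\right) = \frac{1}{2} \cdot \frac{1}{35} \cdot 5 \left(-625\right) \left(-10\right) = \frac{1}{14} \left(-625\right) \left(-10\right) = \left(- \frac{625}{14}\right) \left(-10\right) = \frac{3125}{7}$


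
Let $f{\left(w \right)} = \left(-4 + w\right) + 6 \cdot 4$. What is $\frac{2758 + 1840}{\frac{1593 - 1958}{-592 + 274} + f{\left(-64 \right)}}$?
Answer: $- \frac{1462164}{13627} \approx -107.3$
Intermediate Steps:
$f{\left(w \right)} = 20 + w$ ($f{\left(w \right)} = \left(-4 + w\right) + 24 = 20 + w$)
$\frac{2758 + 1840}{\frac{1593 - 1958}{-592 + 274} + f{\left(-64 \right)}} = \frac{2758 + 1840}{\frac{1593 - 1958}{-592 + 274} + \left(20 - 64\right)} = \frac{4598}{- \frac{365}{-318} - 44} = \frac{4598}{\left(-365\right) \left(- \frac{1}{318}\right) - 44} = \frac{4598}{\frac{365}{318} - 44} = \frac{4598}{- \frac{13627}{318}} = 4598 \left(- \frac{318}{13627}\right) = - \frac{1462164}{13627}$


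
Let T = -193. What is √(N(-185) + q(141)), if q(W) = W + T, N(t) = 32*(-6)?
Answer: 2*I*√61 ≈ 15.62*I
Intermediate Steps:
N(t) = -192
q(W) = -193 + W (q(W) = W - 193 = -193 + W)
√(N(-185) + q(141)) = √(-192 + (-193 + 141)) = √(-192 - 52) = √(-244) = 2*I*√61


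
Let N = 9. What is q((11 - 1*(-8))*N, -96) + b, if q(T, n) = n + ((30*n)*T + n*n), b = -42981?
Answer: -526341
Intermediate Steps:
q(T, n) = n + n² + 30*T*n (q(T, n) = n + (30*T*n + n²) = n + (n² + 30*T*n) = n + n² + 30*T*n)
q((11 - 1*(-8))*N, -96) + b = -96*(1 - 96 + 30*((11 - 1*(-8))*9)) - 42981 = -96*(1 - 96 + 30*((11 + 8)*9)) - 42981 = -96*(1 - 96 + 30*(19*9)) - 42981 = -96*(1 - 96 + 30*171) - 42981 = -96*(1 - 96 + 5130) - 42981 = -96*5035 - 42981 = -483360 - 42981 = -526341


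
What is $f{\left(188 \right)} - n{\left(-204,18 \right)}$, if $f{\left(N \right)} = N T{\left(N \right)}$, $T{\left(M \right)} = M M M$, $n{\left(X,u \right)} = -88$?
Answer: $1249198424$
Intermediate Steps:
$T{\left(M \right)} = M^{3}$ ($T{\left(M \right)} = M^{2} M = M^{3}$)
$f{\left(N \right)} = N^{4}$ ($f{\left(N \right)} = N N^{3} = N^{4}$)
$f{\left(188 \right)} - n{\left(-204,18 \right)} = 188^{4} - -88 = 1249198336 + 88 = 1249198424$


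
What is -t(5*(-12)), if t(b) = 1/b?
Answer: 1/60 ≈ 0.016667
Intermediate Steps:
-t(5*(-12)) = -1/(5*(-12)) = -1/(-60) = -1*(-1/60) = 1/60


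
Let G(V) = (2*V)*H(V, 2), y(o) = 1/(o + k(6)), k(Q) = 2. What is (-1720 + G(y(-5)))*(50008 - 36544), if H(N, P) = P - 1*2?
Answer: -23158080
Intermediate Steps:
H(N, P) = -2 + P (H(N, P) = P - 2 = -2 + P)
y(o) = 1/(2 + o) (y(o) = 1/(o + 2) = 1/(2 + o))
G(V) = 0 (G(V) = (2*V)*(-2 + 2) = (2*V)*0 = 0)
(-1720 + G(y(-5)))*(50008 - 36544) = (-1720 + 0)*(50008 - 36544) = -1720*13464 = -23158080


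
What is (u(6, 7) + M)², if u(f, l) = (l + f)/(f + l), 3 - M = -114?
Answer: 13924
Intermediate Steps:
M = 117 (M = 3 - 1*(-114) = 3 + 114 = 117)
u(f, l) = 1 (u(f, l) = (f + l)/(f + l) = 1)
(u(6, 7) + M)² = (1 + 117)² = 118² = 13924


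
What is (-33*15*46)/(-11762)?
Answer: 11385/5881 ≈ 1.9359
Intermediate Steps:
(-33*15*46)/(-11762) = -495*46*(-1/11762) = -22770*(-1/11762) = 11385/5881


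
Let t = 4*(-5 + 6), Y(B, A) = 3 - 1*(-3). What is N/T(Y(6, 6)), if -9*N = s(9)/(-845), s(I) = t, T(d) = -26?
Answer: -2/98865 ≈ -2.0230e-5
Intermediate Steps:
Y(B, A) = 6 (Y(B, A) = 3 + 3 = 6)
t = 4 (t = 4*1 = 4)
s(I) = 4
N = 4/7605 (N = -4/(9*(-845)) = -4*(-1)/(9*845) = -⅑*(-4/845) = 4/7605 ≈ 0.00052597)
N/T(Y(6, 6)) = (4/7605)/(-26) = (4/7605)*(-1/26) = -2/98865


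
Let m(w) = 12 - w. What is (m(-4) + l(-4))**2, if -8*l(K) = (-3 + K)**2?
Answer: 6241/64 ≈ 97.516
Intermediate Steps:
l(K) = -(-3 + K)**2/8
(m(-4) + l(-4))**2 = ((12 - 1*(-4)) - (-3 - 4)**2/8)**2 = ((12 + 4) - 1/8*(-7)**2)**2 = (16 - 1/8*49)**2 = (16 - 49/8)**2 = (79/8)**2 = 6241/64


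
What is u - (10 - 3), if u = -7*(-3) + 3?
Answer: 17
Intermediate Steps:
u = 24 (u = 21 + 3 = 24)
u - (10 - 3) = 24 - (10 - 3) = 24 - 7 = 17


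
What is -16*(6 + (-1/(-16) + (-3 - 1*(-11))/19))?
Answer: -1971/19 ≈ -103.74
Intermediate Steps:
-16*(6 + (-1/(-16) + (-3 - 1*(-11))/19)) = -16*(6 + (-1*(-1/16) + (-3 + 11)*(1/19))) = -16*(6 + (1/16 + 8*(1/19))) = -16*(6 + (1/16 + 8/19)) = -16*(6 + 147/304) = -16*1971/304 = -1971/19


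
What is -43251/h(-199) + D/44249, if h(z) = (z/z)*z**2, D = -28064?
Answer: -3025175963/1752304649 ≈ -1.7264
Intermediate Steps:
h(z) = z**2 (h(z) = 1*z**2 = z**2)
-43251/h(-199) + D/44249 = -43251/((-199)**2) - 28064/44249 = -43251/39601 - 28064*1/44249 = -43251*1/39601 - 28064/44249 = -43251/39601 - 28064/44249 = -3025175963/1752304649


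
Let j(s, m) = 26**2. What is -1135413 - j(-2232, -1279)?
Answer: -1136089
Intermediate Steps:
j(s, m) = 676
-1135413 - j(-2232, -1279) = -1135413 - 1*676 = -1135413 - 676 = -1136089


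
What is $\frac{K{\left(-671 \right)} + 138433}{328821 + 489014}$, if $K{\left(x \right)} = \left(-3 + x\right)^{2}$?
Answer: $\frac{592709}{817835} \approx 0.72473$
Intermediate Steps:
$\frac{K{\left(-671 \right)} + 138433}{328821 + 489014} = \frac{\left(-3 - 671\right)^{2} + 138433}{328821 + 489014} = \frac{\left(-674\right)^{2} + 138433}{817835} = \left(454276 + 138433\right) \frac{1}{817835} = 592709 \cdot \frac{1}{817835} = \frac{592709}{817835}$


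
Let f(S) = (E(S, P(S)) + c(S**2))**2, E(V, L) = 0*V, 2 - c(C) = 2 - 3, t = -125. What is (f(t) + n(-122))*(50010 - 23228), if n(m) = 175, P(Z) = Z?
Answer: 4927888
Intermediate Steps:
c(C) = 3 (c(C) = 2 - (2 - 3) = 2 - 1*(-1) = 2 + 1 = 3)
E(V, L) = 0
f(S) = 9 (f(S) = (0 + 3)**2 = 3**2 = 9)
(f(t) + n(-122))*(50010 - 23228) = (9 + 175)*(50010 - 23228) = 184*26782 = 4927888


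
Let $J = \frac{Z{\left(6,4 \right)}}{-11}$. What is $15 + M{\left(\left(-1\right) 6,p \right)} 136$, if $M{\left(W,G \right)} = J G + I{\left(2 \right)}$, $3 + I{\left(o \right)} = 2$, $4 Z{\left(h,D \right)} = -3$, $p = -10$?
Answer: $- \frac{2351}{11} \approx -213.73$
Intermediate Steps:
$Z{\left(h,D \right)} = - \frac{3}{4}$ ($Z{\left(h,D \right)} = \frac{1}{4} \left(-3\right) = - \frac{3}{4}$)
$I{\left(o \right)} = -1$ ($I{\left(o \right)} = -3 + 2 = -1$)
$J = \frac{3}{44}$ ($J = - \frac{3}{4 \left(-11\right)} = \left(- \frac{3}{4}\right) \left(- \frac{1}{11}\right) = \frac{3}{44} \approx 0.068182$)
$M{\left(W,G \right)} = -1 + \frac{3 G}{44}$ ($M{\left(W,G \right)} = \frac{3 G}{44} - 1 = -1 + \frac{3 G}{44}$)
$15 + M{\left(\left(-1\right) 6,p \right)} 136 = 15 + \left(-1 + \frac{3}{44} \left(-10\right)\right) 136 = 15 + \left(-1 - \frac{15}{22}\right) 136 = 15 - \frac{2516}{11} = - \frac{2351}{11}$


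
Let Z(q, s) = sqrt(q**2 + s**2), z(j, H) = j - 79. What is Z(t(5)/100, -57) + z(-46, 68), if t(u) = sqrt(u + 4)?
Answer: -125 + 3*sqrt(3610001)/100 ≈ -68.000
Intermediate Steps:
t(u) = sqrt(4 + u)
z(j, H) = -79 + j
Z(t(5)/100, -57) + z(-46, 68) = sqrt((sqrt(4 + 5)/100)**2 + (-57)**2) + (-79 - 46) = sqrt((sqrt(9)*(1/100))**2 + 3249) - 125 = sqrt((3*(1/100))**2 + 3249) - 125 = sqrt((3/100)**2 + 3249) - 125 = sqrt(9/10000 + 3249) - 125 = sqrt(32490009/10000) - 125 = 3*sqrt(3610001)/100 - 125 = -125 + 3*sqrt(3610001)/100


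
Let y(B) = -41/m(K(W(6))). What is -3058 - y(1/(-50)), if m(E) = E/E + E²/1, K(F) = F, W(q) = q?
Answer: -113105/37 ≈ -3056.9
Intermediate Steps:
m(E) = 1 + E² (m(E) = 1 + E²*1 = 1 + E²)
y(B) = -41/37 (y(B) = -41/(1 + 6²) = -41/(1 + 36) = -41/37)
-3058 - y(1/(-50)) = -3058 - 1*(-41/37) = -3058 + 41/37 = -113105/37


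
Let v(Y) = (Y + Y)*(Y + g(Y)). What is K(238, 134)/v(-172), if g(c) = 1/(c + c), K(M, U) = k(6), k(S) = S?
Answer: 2/19723 ≈ 0.00010140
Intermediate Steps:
K(M, U) = 6
g(c) = 1/(2*c)
v(Y) = 2*Y*(Y + 1/(2*Y)) (v(Y) = (Y + Y)*(Y + 1/(2*Y)) = (2*Y)*(Y + 1/(2*Y)) = 2*Y*(Y + 1/(2*Y)))
K(238, 134)/v(-172) = 6/(1 + 2*(-172)**2) = 6/(1 + 2*29584) = 6/(1 + 59168) = 6/59169 = 6*(1/59169) = 2/19723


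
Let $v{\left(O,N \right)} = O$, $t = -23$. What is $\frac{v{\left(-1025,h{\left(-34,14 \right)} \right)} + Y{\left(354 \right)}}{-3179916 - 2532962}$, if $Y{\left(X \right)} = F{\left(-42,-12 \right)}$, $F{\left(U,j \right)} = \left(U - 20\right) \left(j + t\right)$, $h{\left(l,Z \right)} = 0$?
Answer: $- \frac{1145}{5712878} \approx -0.00020042$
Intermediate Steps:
$F{\left(U,j \right)} = \left(-23 + j\right) \left(-20 + U\right)$ ($F{\left(U,j \right)} = \left(U - 20\right) \left(j - 23\right) = \left(-20 + U\right) \left(-23 + j\right) = \left(-23 + j\right) \left(-20 + U\right)$)
$Y{\left(X \right)} = 2170$ ($Y{\left(X \right)} = 460 - -966 - -240 - -504 = 460 + 966 + 240 + 504 = 2170$)
$\frac{v{\left(-1025,h{\left(-34,14 \right)} \right)} + Y{\left(354 \right)}}{-3179916 - 2532962} = \frac{-1025 + 2170}{-3179916 - 2532962} = \frac{1145}{-5712878} = 1145 \left(- \frac{1}{5712878}\right) = - \frac{1145}{5712878}$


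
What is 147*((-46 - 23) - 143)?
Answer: -31164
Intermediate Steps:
147*((-46 - 23) - 143) = 147*(-69 - 143) = 147*(-212) = -31164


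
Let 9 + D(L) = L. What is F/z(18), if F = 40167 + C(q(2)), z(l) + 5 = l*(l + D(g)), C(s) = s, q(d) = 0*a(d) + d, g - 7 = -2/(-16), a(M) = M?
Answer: 160676/1141 ≈ 140.82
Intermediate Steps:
g = 57/8 (g = 7 - 2/(-16) = 7 - 2*(-1/16) = 7 + 1/8 = 57/8 ≈ 7.1250)
q(d) = d (q(d) = 0*d + d = 0 + d = d)
D(L) = -9 + L
z(l) = -5 + l*(-15/8 + l) (z(l) = -5 + l*(l + (-9 + 57/8)) = -5 + l*(l - 15/8) = -5 + l*(-15/8 + l))
F = 40169 (F = 40167 + 2 = 40169)
F/z(18) = 40169/(-5 + 18**2 - 15/8*18) = 40169/(-5 + 324 - 135/4) = 40169/(1141/4) = 40169*(4/1141) = 160676/1141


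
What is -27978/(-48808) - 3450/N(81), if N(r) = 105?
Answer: -5514997/170828 ≈ -32.284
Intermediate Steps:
-27978/(-48808) - 3450/N(81) = -27978/(-48808) - 3450/105 = -27978*(-1/48808) - 3450*1/105 = 13989/24404 - 230/7 = -5514997/170828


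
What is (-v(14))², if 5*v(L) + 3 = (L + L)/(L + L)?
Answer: 4/25 ≈ 0.16000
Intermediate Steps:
v(L) = -⅖ (v(L) = -⅗ + ((L + L)/(L + L))/5 = -⅗ + ((2*L)/((2*L)))/5 = -⅗ + ((2*L)*(1/(2*L)))/5 = -⅗ + (⅕)*1 = -⅗ + ⅕ = -⅖)
(-v(14))² = (-1*(-⅖))² = (⅖)² = 4/25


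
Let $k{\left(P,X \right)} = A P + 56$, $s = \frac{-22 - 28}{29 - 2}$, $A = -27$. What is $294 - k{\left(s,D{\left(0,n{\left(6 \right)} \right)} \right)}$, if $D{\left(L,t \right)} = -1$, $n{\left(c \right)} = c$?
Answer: $188$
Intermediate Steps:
$s = - \frac{50}{27} \approx -1.8519$
$k{\left(P,X \right)} = 56 - 27 P$ ($k{\left(P,X \right)} = - 27 P + 56 = 56 - 27 P$)
$294 - k{\left(s,D{\left(0,n{\left(6 \right)} \right)} \right)} = 294 - \left(56 - -50\right) = 294 - \left(56 + 50\right) = 294 - 106 = 188$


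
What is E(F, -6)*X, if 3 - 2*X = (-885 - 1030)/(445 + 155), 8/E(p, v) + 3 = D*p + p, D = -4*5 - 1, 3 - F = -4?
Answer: -743/4290 ≈ -0.17319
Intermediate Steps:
F = 7 (F = 3 - 1*(-4) = 3 + 4 = 7)
D = -21 (D = -20 - 1 = -21)
E(p, v) = 8/(-3 - 20*p) (E(p, v) = 8/(-3 + (-21*p + p)) = 8/(-3 - 20*p))
X = 743/240 (X = 3/2 - (-885 - 1030)/(2*(445 + 155)) = 3/2 - (-1915)/(2*600) = 3/2 - ½*(-383/120) = 3/2 + 383/240 = 743/240 ≈ 3.0958)
E(F, -6)*X = -8/(3 + 20*7)*(743/240) = -8/(3 + 140)*(743/240) = -8/143*(743/240) = -8*1/143*(743/240) = -8/143*743/240 = -743/4290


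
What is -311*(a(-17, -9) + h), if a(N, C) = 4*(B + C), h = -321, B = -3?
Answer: 114759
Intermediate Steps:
a(N, C) = -12 + 4*C (a(N, C) = 4*(-3 + C) = -12 + 4*C)
-311*(a(-17, -9) + h) = -311*((-12 + 4*(-9)) - 321) = -311*((-12 - 36) - 321) = -311*(-48 - 321) = -311*(-369) = 114759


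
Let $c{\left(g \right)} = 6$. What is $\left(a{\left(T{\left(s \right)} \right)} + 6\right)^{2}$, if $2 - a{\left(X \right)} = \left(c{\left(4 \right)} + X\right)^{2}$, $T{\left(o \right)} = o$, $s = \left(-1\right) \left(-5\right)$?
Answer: $12769$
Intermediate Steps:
$s = 5$
$a{\left(X \right)} = 2 - \left(6 + X\right)^{2}$
$\left(a{\left(T{\left(s \right)} \right)} + 6\right)^{2} = \left(\left(2 - \left(6 + 5\right)^{2}\right) + 6\right)^{2} = \left(\left(2 - 11^{2}\right) + 6\right)^{2} = \left(\left(2 - 121\right) + 6\right)^{2} = \left(-119 + 6\right)^{2} = \left(-113\right)^{2} = 12769$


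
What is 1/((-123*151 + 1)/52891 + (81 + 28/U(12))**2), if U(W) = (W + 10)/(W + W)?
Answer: 6399811/79626687127 ≈ 8.0373e-5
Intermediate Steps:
U(W) = (10 + W)/(2*W) (U(W) = (10 + W)/((2*W)) = (10 + W)*(1/(2*W)) = (10 + W)/(2*W))
1/((-123*151 + 1)/52891 + (81 + 28/U(12))**2) = 1/((-123*151 + 1)/52891 + (81 + 28/(((1/2)*(10 + 12)/12)))**2) = 1/((-18573 + 1)*(1/52891) + (81 + 28/(((1/2)*(1/12)*22)))**2) = 1/(-18572*1/52891 + (81 + 28/(11/12))**2) = 1/(-18572/52891 + (81 + 28*(12/11))**2) = 1/(-18572/52891 + (81 + 336/11)**2) = 1/(-18572/52891 + (1227/11)**2) = 1/(-18572/52891 + 1505529/121) = 1/(79626687127/6399811) = 6399811/79626687127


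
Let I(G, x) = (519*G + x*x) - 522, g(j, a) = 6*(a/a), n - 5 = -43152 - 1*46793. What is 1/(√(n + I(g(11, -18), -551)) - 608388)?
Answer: -608388/370135742291 - √216253/370135742291 ≈ -1.6449e-6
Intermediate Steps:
n = -89940 (n = 5 + (-43152 - 1*46793) = 5 + (-43152 - 46793) = 5 - 89945 = -89940)
g(j, a) = 6 (g(j, a) = 6*1 = 6)
I(G, x) = -522 + x² + 519*G (I(G, x) = (519*G + x²) - 522 = (x² + 519*G) - 522 = -522 + x² + 519*G)
1/(√(n + I(g(11, -18), -551)) - 608388) = 1/(√(-89940 + (-522 + (-551)² + 519*6)) - 608388) = 1/(√(-89940 + (-522 + 303601 + 3114)) - 608388) = 1/(√(-89940 + 306193) - 608388) = 1/(√216253 - 608388) = 1/(-608388 + √216253)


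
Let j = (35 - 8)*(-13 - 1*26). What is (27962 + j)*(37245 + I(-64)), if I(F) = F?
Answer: 1000503529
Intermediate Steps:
j = -1053 (j = 27*(-13 - 26) = 27*(-39) = -1053)
(27962 + j)*(37245 + I(-64)) = (27962 - 1053)*(37245 - 64) = 26909*37181 = 1000503529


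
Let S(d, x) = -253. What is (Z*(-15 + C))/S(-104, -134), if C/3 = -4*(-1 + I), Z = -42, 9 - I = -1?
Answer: -5166/253 ≈ -20.419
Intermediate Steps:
I = 10 (I = 9 - 1*(-1) = 9 + 1 = 10)
C = -108 (C = 3*(-4*(-1 + 10)) = 3*(-4*9) = 3*(-36) = -108)
(Z*(-15 + C))/S(-104, -134) = -42*(-15 - 108)/(-253) = -42*(-123)*(-1/253) = 5166*(-1/253) = -5166/253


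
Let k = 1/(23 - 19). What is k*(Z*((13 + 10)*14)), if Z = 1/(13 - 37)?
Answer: -161/48 ≈ -3.3542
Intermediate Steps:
k = ¼ (k = 1/4 = ¼ ≈ 0.25000)
Z = -1/24 (Z = 1/(-24) = -1/24 ≈ -0.041667)
k*(Z*((13 + 10)*14)) = (-(13 + 10)*14/24)/4 = (-23*14/24)/4 = (-1/24*322)/4 = (¼)*(-161/12) = -161/48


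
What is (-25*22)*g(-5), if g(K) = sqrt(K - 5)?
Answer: -550*I*sqrt(10) ≈ -1739.3*I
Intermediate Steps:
g(K) = sqrt(-5 + K)
(-25*22)*g(-5) = (-25*22)*sqrt(-5 - 5) = -550*I*sqrt(10)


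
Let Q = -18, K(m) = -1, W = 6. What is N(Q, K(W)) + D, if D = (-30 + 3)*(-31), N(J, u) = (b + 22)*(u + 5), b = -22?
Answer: 837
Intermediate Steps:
N(J, u) = 0 (N(J, u) = (-22 + 22)*(u + 5) = 0*(5 + u) = 0)
D = 837 (D = -27*(-31) = 837)
N(Q, K(W)) + D = 0 + 837 = 837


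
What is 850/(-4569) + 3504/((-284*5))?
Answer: -4304194/1621995 ≈ -2.6536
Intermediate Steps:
850/(-4569) + 3504/((-284*5)) = 850*(-1/4569) + 3504/(-1420) = -850/4569 + 3504*(-1/1420) = -850/4569 - 876/355 = -4304194/1621995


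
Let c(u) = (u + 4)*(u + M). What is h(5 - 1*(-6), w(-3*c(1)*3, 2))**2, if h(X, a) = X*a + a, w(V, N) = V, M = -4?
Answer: 2624400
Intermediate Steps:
c(u) = (-4 + u)*(4 + u) (c(u) = (u + 4)*(u - 4) = (4 + u)*(-4 + u) = (-4 + u)*(4 + u))
h(X, a) = a + X*a
h(5 - 1*(-6), w(-3*c(1)*3, 2))**2 = ((-3*(-16 + 1**2)*3)*(1 + (5 - 1*(-6))))**2 = ((-3*(-16 + 1)*3)*(1 + (5 + 6)))**2 = ((-3*(-15)*3)*(1 + 11))**2 = ((45*3)*12)**2 = (135*12)**2 = 1620**2 = 2624400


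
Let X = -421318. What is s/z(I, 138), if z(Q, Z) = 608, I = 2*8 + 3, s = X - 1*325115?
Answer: -746433/608 ≈ -1227.7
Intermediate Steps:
s = -746433 (s = -421318 - 1*325115 = -421318 - 325115 = -746433)
I = 19 (I = 16 + 3 = 19)
s/z(I, 138) = -746433/608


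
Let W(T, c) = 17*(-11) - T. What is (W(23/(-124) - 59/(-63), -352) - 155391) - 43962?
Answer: -1558812347/7812 ≈ -1.9954e+5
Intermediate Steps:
W(T, c) = -187 - T
(W(23/(-124) - 59/(-63), -352) - 155391) - 43962 = ((-187 - (23/(-124) - 59/(-63))) - 155391) - 43962 = ((-187 - (23*(-1/124) - 59*(-1/63))) - 155391) - 43962 = ((-187 - (-23/124 + 59/63)) - 155391) - 43962 = ((-187 - 1*5867/7812) - 155391) - 43962 = ((-187 - 5867/7812) - 155391) - 43962 = (-1466711/7812 - 155391) - 43962 = -1215381203/7812 - 43962 = -1558812347/7812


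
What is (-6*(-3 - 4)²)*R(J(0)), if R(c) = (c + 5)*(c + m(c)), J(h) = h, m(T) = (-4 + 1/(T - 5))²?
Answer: -129654/5 ≈ -25931.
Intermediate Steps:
m(T) = (-4 + 1/(-5 + T))²
R(c) = (5 + c)*(c + (-21 + 4*c)²/(-5 + c)²) (R(c) = (c + 5)*(c + (-21 + 4*c)²/(-5 + c)²) = (5 + c)*(c + (-21 + 4*c)²/(-5 + c)²))
(-6*(-3 - 4)²)*R(J(0)) = (-6*(-3 - 4)²)*((2205 + 0⁴ - 274*0 - 113*0² + 11*0³)/(25 + 0² - 10*0)) = (-6*(-7)²)*((2205 + 0 + 0 - 113*0 + 11*0)/(25 + 0 + 0)) = (-6*49)*((2205 + 0 + 0 + 0 + 0)/25) = -294*2205/25 = -294*441/5 = -129654/5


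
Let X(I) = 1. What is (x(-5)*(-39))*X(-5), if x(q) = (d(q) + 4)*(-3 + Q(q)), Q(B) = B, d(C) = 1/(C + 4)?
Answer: 936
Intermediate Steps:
d(C) = 1/(4 + C)
x(q) = (-3 + q)*(4 + 1/(4 + q)) (x(q) = (1/(4 + q) + 4)*(-3 + q) = (4 + 1/(4 + q))*(-3 + q) = (-3 + q)*(4 + 1/(4 + q)))
(x(-5)*(-39))*X(-5) = (((-51 + 4*(-5)**2 + 5*(-5))/(4 - 5))*(-39))*1 = (((-51 + 4*25 - 25)/(-1))*(-39))*1 = (-(-51 + 100 - 25)*(-39))*1 = (-1*24*(-39))*1 = -24*(-39)*1 = 936*1 = 936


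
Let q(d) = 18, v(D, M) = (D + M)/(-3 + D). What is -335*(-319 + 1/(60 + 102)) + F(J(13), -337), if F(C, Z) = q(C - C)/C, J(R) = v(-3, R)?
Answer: 86550227/810 ≈ 1.0685e+5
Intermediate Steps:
v(D, M) = (D + M)/(-3 + D)
J(R) = 1/2 - R/6 (J(R) = (-3 + R)/(-3 - 3) = (-3 + R)/(-6) = -(-3 + R)/6 = 1/2 - R/6)
F(C, Z) = 18/C
-335*(-319 + 1/(60 + 102)) + F(J(13), -337) = -335*(-319 + 1/(60 + 102)) + 18/(1/2 - 1/6*13) = -335*(-319 + 1/162) + 18/(1/2 - 13/6) = -335*(-319 + 1/162) + 18/(-5/3) = -335*(-51677/162) + 18*(-3/5) = 17311795/162 - 54/5 = 86550227/810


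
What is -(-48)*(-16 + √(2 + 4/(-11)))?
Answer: -768 + 144*√22/11 ≈ -706.60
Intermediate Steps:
-(-48)*(-16 + √(2 + 4/(-11))) = -(-48)*(-16 + √(2 + 4*(-1/11))) = -(-48)*(-16 + √(2 - 4/11)) = -(-48)*(-16 + √(18/11)) = -(-48)*(-16 + 3*√22/11) = -(768 - 144*√22/11) = -768 + 144*√22/11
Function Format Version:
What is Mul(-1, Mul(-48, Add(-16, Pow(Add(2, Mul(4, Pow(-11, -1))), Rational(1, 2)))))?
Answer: Add(-768, Mul(Rational(144, 11), Pow(22, Rational(1, 2)))) ≈ -706.60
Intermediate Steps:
Mul(-1, Mul(-48, Add(-16, Pow(Add(2, Mul(4, Pow(-11, -1))), Rational(1, 2))))) = Mul(-1, Mul(-48, Add(-16, Pow(Add(2, Mul(4, Rational(-1, 11))), Rational(1, 2))))) = Mul(-1, Mul(-48, Add(-16, Pow(Add(2, Rational(-4, 11)), Rational(1, 2))))) = Mul(-1, Mul(-48, Add(-16, Pow(Rational(18, 11), Rational(1, 2))))) = Mul(-1, Mul(-48, Add(-16, Mul(Rational(3, 11), Pow(22, Rational(1, 2)))))) = Mul(-1, Add(768, Mul(Rational(-144, 11), Pow(22, Rational(1, 2))))) = Add(-768, Mul(Rational(144, 11), Pow(22, Rational(1, 2))))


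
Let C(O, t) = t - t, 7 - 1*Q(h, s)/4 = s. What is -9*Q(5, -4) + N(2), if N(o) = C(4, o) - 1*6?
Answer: -402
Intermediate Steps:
Q(h, s) = 28 - 4*s
C(O, t) = 0
N(o) = -6 (N(o) = 0 - 1*6 = 0 - 6 = -6)
-9*Q(5, -4) + N(2) = -9*(28 - 4*(-4)) - 6 = -9*(28 + 16) - 6 = -9*44 - 6 = -396 - 6 = -402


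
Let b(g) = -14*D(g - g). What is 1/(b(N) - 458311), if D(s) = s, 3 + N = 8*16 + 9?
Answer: -1/458311 ≈ -2.1819e-6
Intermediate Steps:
N = 134 (N = -3 + (8*16 + 9) = -3 + (128 + 9) = -3 + 137 = 134)
b(g) = 0 (b(g) = -14*(g - g) = -14*0 = 0)
1/(b(N) - 458311) = 1/(0 - 458311) = 1/(-458311) = -1/458311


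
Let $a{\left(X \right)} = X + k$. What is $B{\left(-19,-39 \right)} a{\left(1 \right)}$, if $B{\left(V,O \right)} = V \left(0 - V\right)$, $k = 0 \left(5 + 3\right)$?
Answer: $-361$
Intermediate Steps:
$k = 0$ ($k = 0 \cdot 8 = 0$)
$a{\left(X \right)} = X$ ($a{\left(X \right)} = X + 0 = X$)
$B{\left(V,O \right)} = - V^{2}$ ($B{\left(V,O \right)} = V \left(- V\right) = - V^{2}$)
$B{\left(-19,-39 \right)} a{\left(1 \right)} = - \left(-19\right)^{2} \cdot 1 = \left(-1\right) 361 \cdot 1 = \left(-361\right) 1 = -361$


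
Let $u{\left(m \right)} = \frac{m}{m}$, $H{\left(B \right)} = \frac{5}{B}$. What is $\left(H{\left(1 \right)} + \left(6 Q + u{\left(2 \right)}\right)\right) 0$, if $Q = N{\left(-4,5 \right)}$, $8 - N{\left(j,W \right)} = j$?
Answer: $0$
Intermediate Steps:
$N{\left(j,W \right)} = 8 - j$
$Q = 12$ ($Q = 8 - -4 = 8 + 4 = 12$)
$u{\left(m \right)} = 1$
$\left(H{\left(1 \right)} + \left(6 Q + u{\left(2 \right)}\right)\right) 0 = \left(\frac{5}{1} + \left(6 \cdot 12 + 1\right)\right) 0 = \left(5 \cdot 1 + \left(72 + 1\right)\right) 0 = \left(5 + 73\right) 0 = 78 \cdot 0 = 0$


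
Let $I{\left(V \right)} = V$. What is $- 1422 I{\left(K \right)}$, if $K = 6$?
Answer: $-8532$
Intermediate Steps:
$- 1422 I{\left(K \right)} = \left(-1422\right) 6 = -8532$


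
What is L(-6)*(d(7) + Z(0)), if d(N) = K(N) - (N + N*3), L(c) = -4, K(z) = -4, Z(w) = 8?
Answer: 96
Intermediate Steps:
d(N) = -4 - 4*N (d(N) = -4 - (N + N*3) = -4 - (N + 3*N) = -4 - 4*N)
L(-6)*(d(7) + Z(0)) = -4*((-4 - 4*7) + 8) = -4*((-4 - 28) + 8) = -4*(-32 + 8) = -4*(-24) = 96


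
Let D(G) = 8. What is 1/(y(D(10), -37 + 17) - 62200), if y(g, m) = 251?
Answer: -1/61949 ≈ -1.6142e-5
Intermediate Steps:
1/(y(D(10), -37 + 17) - 62200) = 1/(251 - 62200) = 1/(-61949) = -1/61949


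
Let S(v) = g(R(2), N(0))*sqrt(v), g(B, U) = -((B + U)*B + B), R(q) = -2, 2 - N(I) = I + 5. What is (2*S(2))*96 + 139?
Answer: 139 - 1536*sqrt(2) ≈ -2033.2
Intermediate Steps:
N(I) = -3 - I (N(I) = 2 - (I + 5) = 2 - (5 + I) = 2 + (-5 - I) = -3 - I)
g(B, U) = -B - B*(B + U) (g(B, U) = -(B*(B + U) + B) = -(B + B*(B + U)) = -B - B*(B + U))
S(v) = -8*sqrt(v) (S(v) = (-1*(-2)*(1 - 2 + (-3 - 1*0)))*sqrt(v) = (-1*(-2)*(1 - 2 + (-3 + 0)))*sqrt(v) = (-1*(-2)*(1 - 2 - 3))*sqrt(v) = (-1*(-2)*(-4))*sqrt(v) = -8*sqrt(v))
(2*S(2))*96 + 139 = (2*(-8*sqrt(2)))*96 + 139 = -16*sqrt(2)*96 + 139 = -1536*sqrt(2) + 139 = 139 - 1536*sqrt(2)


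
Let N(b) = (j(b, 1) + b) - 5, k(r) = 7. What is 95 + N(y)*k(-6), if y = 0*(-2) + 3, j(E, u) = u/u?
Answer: 88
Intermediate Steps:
j(E, u) = 1
y = 3 (y = 0 + 3 = 3)
N(b) = -4 + b (N(b) = (1 + b) - 5 = -4 + b)
95 + N(y)*k(-6) = 95 + (-4 + 3)*7 = 95 - 1*7 = 95 - 7 = 88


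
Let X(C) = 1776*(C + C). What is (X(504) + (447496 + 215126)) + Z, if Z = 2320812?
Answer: 4773642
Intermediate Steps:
X(C) = 3552*C (X(C) = 1776*(2*C) = 3552*C)
(X(504) + (447496 + 215126)) + Z = (3552*504 + (447496 + 215126)) + 2320812 = (1790208 + 662622) + 2320812 = 2452830 + 2320812 = 4773642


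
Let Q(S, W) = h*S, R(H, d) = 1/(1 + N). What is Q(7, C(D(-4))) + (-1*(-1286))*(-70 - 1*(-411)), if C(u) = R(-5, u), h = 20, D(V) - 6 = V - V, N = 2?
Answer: 438666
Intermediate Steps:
D(V) = 6 (D(V) = 6 + (V - V) = 6 + 0 = 6)
R(H, d) = ⅓ (R(H, d) = 1/(1 + 2) = 1/3 = ⅓)
C(u) = ⅓
Q(S, W) = 20*S
Q(7, C(D(-4))) + (-1*(-1286))*(-70 - 1*(-411)) = 20*7 + (-1*(-1286))*(-70 - 1*(-411)) = 140 + 1286*(-70 + 411) = 140 + 1286*341 = 140 + 438526 = 438666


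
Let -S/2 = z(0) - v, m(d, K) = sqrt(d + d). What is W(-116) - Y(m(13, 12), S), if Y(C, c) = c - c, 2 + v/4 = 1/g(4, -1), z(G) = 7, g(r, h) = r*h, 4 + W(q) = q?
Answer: -120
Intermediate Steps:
W(q) = -4 + q
g(r, h) = h*r
v = -9 (v = -8 + 4/((-1*4)) = -8 + 4/(-4) = -8 + 4*(-1/4) = -8 - 1 = -9)
m(d, K) = sqrt(2)*sqrt(d) (m(d, K) = sqrt(2*d) = sqrt(2)*sqrt(d))
S = -32 (S = -2*(7 - 1*(-9)) = -2*(7 + 9) = -2*16 = -32)
Y(C, c) = 0
W(-116) - Y(m(13, 12), S) = (-4 - 116) - 1*0 = -120 + 0 = -120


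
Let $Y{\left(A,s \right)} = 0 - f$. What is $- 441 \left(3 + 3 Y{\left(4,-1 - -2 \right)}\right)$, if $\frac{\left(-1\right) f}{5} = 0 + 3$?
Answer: $-21168$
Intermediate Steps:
$f = -15$ ($f = - 5 \left(0 + 3\right) = \left(-5\right) 3 = -15$)
$Y{\left(A,s \right)} = 15$ ($Y{\left(A,s \right)} = 0 - -15 = 0 + 15 = 15$)
$- 441 \left(3 + 3 Y{\left(4,-1 - -2 \right)}\right) = - 441 \left(3 + 3 \cdot 15\right) = - 441 \left(3 + 45\right) = \left(-441\right) 48 = -21168$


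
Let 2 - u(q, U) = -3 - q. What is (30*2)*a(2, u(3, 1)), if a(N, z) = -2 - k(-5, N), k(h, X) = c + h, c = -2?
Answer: 300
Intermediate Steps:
u(q, U) = 5 + q (u(q, U) = 2 - (-3 - q) = 2 + (3 + q) = 5 + q)
k(h, X) = -2 + h
a(N, z) = 5 (a(N, z) = -2 - (-2 - 5) = -2 - 1*(-7) = -2 + 7 = 5)
(30*2)*a(2, u(3, 1)) = (30*2)*5 = 60*5 = 300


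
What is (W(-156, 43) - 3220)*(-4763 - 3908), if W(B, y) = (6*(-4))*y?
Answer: 36869092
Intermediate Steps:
W(B, y) = -24*y
(W(-156, 43) - 3220)*(-4763 - 3908) = (-24*43 - 3220)*(-4763 - 3908) = (-1032 - 3220)*(-8671) = -4252*(-8671) = 36869092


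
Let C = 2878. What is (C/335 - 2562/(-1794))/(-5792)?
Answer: -1003567/580155680 ≈ -0.0017298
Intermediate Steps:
(C/335 - 2562/(-1794))/(-5792) = (2878/335 - 2562/(-1794))/(-5792) = (2878*(1/335) - 2562*(-1/1794))*(-1/5792) = (2878/335 + 427/299)*(-1/5792) = (1003567/100165)*(-1/5792) = -1003567/580155680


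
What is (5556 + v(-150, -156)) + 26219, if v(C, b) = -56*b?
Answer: 40511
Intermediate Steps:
(5556 + v(-150, -156)) + 26219 = (5556 - 56*(-156)) + 26219 = (5556 + 8736) + 26219 = 14292 + 26219 = 40511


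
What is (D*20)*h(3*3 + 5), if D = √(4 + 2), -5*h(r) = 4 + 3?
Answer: -28*√6 ≈ -68.586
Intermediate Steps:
h(r) = -7/5 (h(r) = -(4 + 3)/5 = -⅕*7 = -7/5)
D = √6 ≈ 2.4495
(D*20)*h(3*3 + 5) = (√6*20)*(-7/5) = (20*√6)*(-7/5) = -28*√6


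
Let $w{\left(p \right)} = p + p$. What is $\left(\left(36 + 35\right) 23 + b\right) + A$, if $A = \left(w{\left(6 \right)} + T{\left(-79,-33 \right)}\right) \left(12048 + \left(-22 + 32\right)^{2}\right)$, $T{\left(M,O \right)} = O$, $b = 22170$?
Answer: $-231305$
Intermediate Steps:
$w{\left(p \right)} = 2 p$
$A = -255108$ ($A = \left(2 \cdot 6 - 33\right) \left(12048 + \left(-22 + 32\right)^{2}\right) = \left(12 - 33\right) \left(12048 + 10^{2}\right) = - 21 \left(12048 + 100\right) = \left(-21\right) 12148 = -255108$)
$\left(\left(36 + 35\right) 23 + b\right) + A = \left(\left(36 + 35\right) 23 + 22170\right) - 255108 = \left(71 \cdot 23 + 22170\right) - 255108 = \left(1633 + 22170\right) - 255108 = 23803 - 255108 = -231305$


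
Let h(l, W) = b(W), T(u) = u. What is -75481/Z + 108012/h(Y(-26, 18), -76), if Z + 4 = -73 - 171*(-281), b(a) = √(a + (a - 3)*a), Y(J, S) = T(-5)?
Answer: -75481/47974 + 9001*√1482/247 ≈ 1401.3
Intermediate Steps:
Y(J, S) = -5
b(a) = √(a + a*(-3 + a)) (b(a) = √(a + (-3 + a)*a) = √(a + a*(-3 + a)))
h(l, W) = √(W*(-2 + W))
Z = 47974 (Z = -4 + (-73 - 171*(-281)) = -4 + (-73 + 48051) = -4 + 47978 = 47974)
-75481/Z + 108012/h(Y(-26, 18), -76) = -75481/47974 + 108012/(√(-76*(-2 - 76))) = -75481*1/47974 + 108012/(√(-76*(-78))) = -75481/47974 + 108012/(√5928) = -75481/47974 + 108012/((2*√1482)) = -75481/47974 + 108012*(√1482/2964) = -75481/47974 + 9001*√1482/247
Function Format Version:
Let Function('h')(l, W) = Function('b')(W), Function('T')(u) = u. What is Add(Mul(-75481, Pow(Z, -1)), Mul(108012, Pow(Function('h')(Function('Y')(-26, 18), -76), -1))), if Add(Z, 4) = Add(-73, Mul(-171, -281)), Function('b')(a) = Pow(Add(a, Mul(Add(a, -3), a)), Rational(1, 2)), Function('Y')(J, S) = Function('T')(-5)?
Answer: Add(Rational(-75481, 47974), Mul(Rational(9001, 247), Pow(1482, Rational(1, 2)))) ≈ 1401.3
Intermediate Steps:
Function('Y')(J, S) = -5
Function('b')(a) = Pow(Add(a, Mul(a, Add(-3, a))), Rational(1, 2)) (Function('b')(a) = Pow(Add(a, Mul(Add(-3, a), a)), Rational(1, 2)) = Pow(Add(a, Mul(a, Add(-3, a))), Rational(1, 2)))
Function('h')(l, W) = Pow(Mul(W, Add(-2, W)), Rational(1, 2))
Z = 47974 (Z = Add(-4, Add(-73, Mul(-171, -281))) = Add(-4, Add(-73, 48051)) = Add(-4, 47978) = 47974)
Add(Mul(-75481, Pow(Z, -1)), Mul(108012, Pow(Function('h')(Function('Y')(-26, 18), -76), -1))) = Add(Mul(-75481, Pow(47974, -1)), Mul(108012, Pow(Pow(Mul(-76, Add(-2, -76)), Rational(1, 2)), -1))) = Add(Mul(-75481, Rational(1, 47974)), Mul(108012, Pow(Pow(Mul(-76, -78), Rational(1, 2)), -1))) = Add(Rational(-75481, 47974), Mul(108012, Pow(Pow(5928, Rational(1, 2)), -1))) = Add(Rational(-75481, 47974), Mul(108012, Pow(Mul(2, Pow(1482, Rational(1, 2))), -1))) = Add(Rational(-75481, 47974), Mul(108012, Mul(Rational(1, 2964), Pow(1482, Rational(1, 2))))) = Add(Rational(-75481, 47974), Mul(Rational(9001, 247), Pow(1482, Rational(1, 2))))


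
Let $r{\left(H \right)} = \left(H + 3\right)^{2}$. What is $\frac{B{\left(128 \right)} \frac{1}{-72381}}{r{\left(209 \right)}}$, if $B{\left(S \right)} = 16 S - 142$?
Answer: $- \frac{953}{1626545832} \approx -5.859 \cdot 10^{-7}$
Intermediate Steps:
$B{\left(S \right)} = -142 + 16 S$
$r{\left(H \right)} = \left(3 + H\right)^{2}$
$\frac{B{\left(128 \right)} \frac{1}{-72381}}{r{\left(209 \right)}} = \frac{\left(-142 + 16 \cdot 128\right) \frac{1}{-72381}}{\left(3 + 209\right)^{2}} = \frac{\left(-142 + 2048\right) \left(- \frac{1}{72381}\right)}{212^{2}} = \frac{1906 \left(- \frac{1}{72381}\right)}{44944} = \left(- \frac{1906}{72381}\right) \frac{1}{44944} = - \frac{953}{1626545832}$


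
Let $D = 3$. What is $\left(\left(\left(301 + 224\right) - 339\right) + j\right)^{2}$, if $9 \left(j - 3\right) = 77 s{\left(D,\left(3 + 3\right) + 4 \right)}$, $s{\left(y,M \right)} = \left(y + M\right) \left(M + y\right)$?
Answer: $\frac{216501796}{81} \approx 2.6729 \cdot 10^{6}$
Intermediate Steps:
$s{\left(y,M \right)} = \left(M + y\right)^{2}$ ($s{\left(y,M \right)} = \left(M + y\right) \left(M + y\right) = \left(M + y\right)^{2}$)
$j = \frac{13040}{9}$ ($j = 3 + \frac{77 \left(\left(\left(3 + 3\right) + 4\right) + 3\right)^{2}}{9} = 3 + \frac{77 \left(\left(6 + 4\right) + 3\right)^{2}}{9} = 3 + \frac{77 \left(10 + 3\right)^{2}}{9} = 3 + \frac{77 \cdot 13^{2}}{9} = 3 + \frac{77 \cdot 169}{9} = 3 + \frac{1}{9} \cdot 13013 = 3 + \frac{13013}{9} = \frac{13040}{9} \approx 1448.9$)
$\left(\left(\left(301 + 224\right) - 339\right) + j\right)^{2} = \left(\left(\left(301 + 224\right) - 339\right) + \frac{13040}{9}\right)^{2} = \left(\left(525 - 339\right) + \frac{13040}{9}\right)^{2} = \left(186 + \frac{13040}{9}\right)^{2} = \left(\frac{14714}{9}\right)^{2} = \frac{216501796}{81}$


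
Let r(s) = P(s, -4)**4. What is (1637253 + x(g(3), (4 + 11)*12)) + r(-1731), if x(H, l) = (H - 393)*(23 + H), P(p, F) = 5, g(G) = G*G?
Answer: 1625590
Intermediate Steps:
g(G) = G**2
x(H, l) = (-393 + H)*(23 + H)
r(s) = 625 (r(s) = 5**4 = 625)
(1637253 + x(g(3), (4 + 11)*12)) + r(-1731) = (1637253 + (-9039 + (3**2)**2 - 370*3**2)) + 625 = (1637253 + (-9039 + 9**2 - 370*9)) + 625 = (1637253 + (-9039 + 81 - 3330)) + 625 = (1637253 - 12288) + 625 = 1624965 + 625 = 1625590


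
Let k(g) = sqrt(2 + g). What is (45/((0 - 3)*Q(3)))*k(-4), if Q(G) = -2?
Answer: 15*I*sqrt(2)/2 ≈ 10.607*I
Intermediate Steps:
(45/((0 - 3)*Q(3)))*k(-4) = (45/((0 - 3)*(-2)))*sqrt(2 - 4) = (45/(-3*(-2)))*sqrt(-2) = (45/6)*(I*sqrt(2)) = ((1/6)*45)*(I*sqrt(2)) = 15*(I*sqrt(2))/2 = 15*I*sqrt(2)/2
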